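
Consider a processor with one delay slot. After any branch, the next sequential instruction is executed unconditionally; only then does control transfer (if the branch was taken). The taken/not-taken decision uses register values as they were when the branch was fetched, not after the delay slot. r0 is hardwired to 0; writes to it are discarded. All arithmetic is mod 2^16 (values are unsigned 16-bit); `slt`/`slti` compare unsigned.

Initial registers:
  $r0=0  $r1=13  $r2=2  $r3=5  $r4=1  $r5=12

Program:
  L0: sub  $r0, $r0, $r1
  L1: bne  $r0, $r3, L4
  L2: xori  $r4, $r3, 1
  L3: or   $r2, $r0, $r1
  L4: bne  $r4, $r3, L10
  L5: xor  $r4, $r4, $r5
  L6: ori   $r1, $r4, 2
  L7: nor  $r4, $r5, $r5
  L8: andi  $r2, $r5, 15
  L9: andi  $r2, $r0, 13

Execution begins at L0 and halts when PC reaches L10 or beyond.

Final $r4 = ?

  step pc=0: sub  $r0, $r0, $r1  regs=(0,13,2,5,1,12)
  step pc=1: bne  $r0, $r3, L4  cond=T  regs=(0,13,2,5,1,12)
  step pc=2: xori  $r4, $r3, 1  regs=(0,13,2,5,4,12)
  step pc=4: bne  $r4, $r3, L10  cond=T  regs=(0,13,2,5,4,12)
  step pc=5: xor  $r4, $r4, $r5  regs=(0,13,2,5,8,12)

8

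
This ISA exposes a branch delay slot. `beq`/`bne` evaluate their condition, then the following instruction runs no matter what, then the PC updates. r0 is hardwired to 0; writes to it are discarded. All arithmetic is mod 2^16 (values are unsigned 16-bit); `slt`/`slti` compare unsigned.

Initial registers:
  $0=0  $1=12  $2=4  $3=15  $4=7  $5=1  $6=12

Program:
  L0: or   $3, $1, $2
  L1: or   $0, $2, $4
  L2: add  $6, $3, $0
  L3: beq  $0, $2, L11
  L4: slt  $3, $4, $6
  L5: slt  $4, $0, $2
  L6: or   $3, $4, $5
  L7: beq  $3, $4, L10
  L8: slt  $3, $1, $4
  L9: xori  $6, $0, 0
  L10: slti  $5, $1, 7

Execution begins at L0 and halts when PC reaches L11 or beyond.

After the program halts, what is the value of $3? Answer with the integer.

  step pc=0: or   $3, $1, $2  regs=(0,12,4,12,7,1,12)
  step pc=1: or   $0, $2, $4  regs=(0,12,4,12,7,1,12)
  step pc=2: add  $6, $3, $0  regs=(0,12,4,12,7,1,12)
  step pc=3: beq  $0, $2, L11  cond=F  regs=(0,12,4,12,7,1,12)
  step pc=4: slt  $3, $4, $6  regs=(0,12,4,1,7,1,12)
  step pc=5: slt  $4, $0, $2  regs=(0,12,4,1,1,1,12)
  step pc=6: or   $3, $4, $5  regs=(0,12,4,1,1,1,12)
  step pc=7: beq  $3, $4, L10  cond=T  regs=(0,12,4,1,1,1,12)
  step pc=8: slt  $3, $1, $4  regs=(0,12,4,0,1,1,12)
  step pc=10: slti  $5, $1, 7  regs=(0,12,4,0,1,0,12)

0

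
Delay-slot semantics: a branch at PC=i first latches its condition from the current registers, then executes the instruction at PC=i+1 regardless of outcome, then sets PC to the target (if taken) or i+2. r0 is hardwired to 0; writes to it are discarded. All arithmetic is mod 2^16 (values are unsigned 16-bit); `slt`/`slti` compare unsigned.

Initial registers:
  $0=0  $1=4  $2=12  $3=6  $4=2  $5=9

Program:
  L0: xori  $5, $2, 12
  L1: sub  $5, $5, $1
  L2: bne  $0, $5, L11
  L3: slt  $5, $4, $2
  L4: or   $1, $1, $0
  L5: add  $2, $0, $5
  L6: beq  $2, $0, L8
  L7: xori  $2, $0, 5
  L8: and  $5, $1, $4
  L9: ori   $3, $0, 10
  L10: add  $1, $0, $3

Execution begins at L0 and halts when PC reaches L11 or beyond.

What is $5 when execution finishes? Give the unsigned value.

#0 xori  $5, $2, 12 ; 0/4/12/6/2/0
#1 sub  $5, $5, $1 ; 0/4/12/6/2/65532
#2 bne  $0, $5, L11 ; 0/4/12/6/2/65532 ; →target
#3 slt  $5, $4, $2 ; 0/4/12/6/2/1

1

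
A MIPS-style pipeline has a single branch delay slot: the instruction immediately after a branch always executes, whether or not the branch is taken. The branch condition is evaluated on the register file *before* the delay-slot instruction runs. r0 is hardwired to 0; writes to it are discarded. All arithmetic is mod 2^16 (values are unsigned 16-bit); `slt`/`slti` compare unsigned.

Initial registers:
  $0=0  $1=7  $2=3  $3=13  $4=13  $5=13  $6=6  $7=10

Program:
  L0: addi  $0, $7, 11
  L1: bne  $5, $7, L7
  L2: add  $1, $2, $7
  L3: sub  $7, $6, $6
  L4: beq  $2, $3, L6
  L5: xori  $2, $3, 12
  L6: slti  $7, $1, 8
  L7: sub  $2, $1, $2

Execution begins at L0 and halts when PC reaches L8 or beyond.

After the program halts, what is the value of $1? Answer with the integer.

#0 addi  $0, $7, 11 ; 0/7/3/13/13/13/6/10
#1 bne  $5, $7, L7 ; 0/7/3/13/13/13/6/10 ; →target
#2 add  $1, $2, $7 ; 0/13/3/13/13/13/6/10
#7 sub  $2, $1, $2 ; 0/13/10/13/13/13/6/10

13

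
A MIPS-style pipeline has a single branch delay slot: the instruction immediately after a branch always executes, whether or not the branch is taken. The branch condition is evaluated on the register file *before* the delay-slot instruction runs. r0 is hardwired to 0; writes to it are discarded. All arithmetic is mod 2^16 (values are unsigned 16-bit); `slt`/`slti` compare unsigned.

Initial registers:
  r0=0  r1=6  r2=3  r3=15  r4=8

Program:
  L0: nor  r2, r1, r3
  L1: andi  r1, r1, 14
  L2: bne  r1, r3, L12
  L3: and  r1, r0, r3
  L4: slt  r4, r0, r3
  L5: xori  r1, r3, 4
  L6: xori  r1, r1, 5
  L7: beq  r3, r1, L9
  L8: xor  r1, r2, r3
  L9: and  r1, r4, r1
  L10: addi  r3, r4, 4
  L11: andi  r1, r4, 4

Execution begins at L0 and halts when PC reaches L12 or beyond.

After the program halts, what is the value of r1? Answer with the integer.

0

[0] nor  r2, r1, r3  →  {r0:0, r1:6, r2:65520, r3:15, r4:8}
[1] andi  r1, r1, 14  →  {r0:0, r1:6, r2:65520, r3:15, r4:8}
[2] bne  r1, r3, L12  →  {r0:0, r1:6, r2:65520, r3:15, r4:8}  ⟨branch taken⟩
[3] and  r1, r0, r3  →  {r0:0, r1:0, r2:65520, r3:15, r4:8}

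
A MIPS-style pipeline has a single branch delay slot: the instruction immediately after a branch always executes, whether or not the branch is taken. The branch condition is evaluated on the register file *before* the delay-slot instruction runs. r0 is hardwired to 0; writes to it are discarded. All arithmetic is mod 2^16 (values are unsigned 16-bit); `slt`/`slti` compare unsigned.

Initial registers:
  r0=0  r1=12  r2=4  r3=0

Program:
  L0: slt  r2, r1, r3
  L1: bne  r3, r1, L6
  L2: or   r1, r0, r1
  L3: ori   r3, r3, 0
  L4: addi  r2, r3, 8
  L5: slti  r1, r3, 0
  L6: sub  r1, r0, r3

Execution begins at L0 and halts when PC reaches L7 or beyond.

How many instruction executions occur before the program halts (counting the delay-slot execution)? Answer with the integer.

[0] slt  r2, r1, r3  →  {r0:0, r1:12, r2:0, r3:0}
[1] bne  r3, r1, L6  →  {r0:0, r1:12, r2:0, r3:0}  ⟨branch taken⟩
[2] or   r1, r0, r1  →  {r0:0, r1:12, r2:0, r3:0}
[6] sub  r1, r0, r3  →  {r0:0, r1:0, r2:0, r3:0}

4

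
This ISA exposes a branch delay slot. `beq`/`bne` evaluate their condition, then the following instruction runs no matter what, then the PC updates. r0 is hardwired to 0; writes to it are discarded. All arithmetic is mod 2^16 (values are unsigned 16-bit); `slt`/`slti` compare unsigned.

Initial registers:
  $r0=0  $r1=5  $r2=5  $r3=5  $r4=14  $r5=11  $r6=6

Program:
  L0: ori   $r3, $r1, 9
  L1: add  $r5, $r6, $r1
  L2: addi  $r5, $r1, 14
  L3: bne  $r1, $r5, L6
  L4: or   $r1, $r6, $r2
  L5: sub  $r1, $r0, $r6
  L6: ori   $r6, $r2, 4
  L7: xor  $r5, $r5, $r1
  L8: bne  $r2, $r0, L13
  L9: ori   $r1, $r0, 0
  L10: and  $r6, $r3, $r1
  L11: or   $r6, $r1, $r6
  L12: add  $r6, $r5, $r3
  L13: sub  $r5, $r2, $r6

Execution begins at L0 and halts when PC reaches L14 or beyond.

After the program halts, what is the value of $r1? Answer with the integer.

0

  step pc=0: ori   $r3, $r1, 9  regs=(0,5,5,13,14,11,6)
  step pc=1: add  $r5, $r6, $r1  regs=(0,5,5,13,14,11,6)
  step pc=2: addi  $r5, $r1, 14  regs=(0,5,5,13,14,19,6)
  step pc=3: bne  $r1, $r5, L6  cond=T  regs=(0,5,5,13,14,19,6)
  step pc=4: or   $r1, $r6, $r2  regs=(0,7,5,13,14,19,6)
  step pc=6: ori   $r6, $r2, 4  regs=(0,7,5,13,14,19,5)
  step pc=7: xor  $r5, $r5, $r1  regs=(0,7,5,13,14,20,5)
  step pc=8: bne  $r2, $r0, L13  cond=T  regs=(0,7,5,13,14,20,5)
  step pc=9: ori   $r1, $r0, 0  regs=(0,0,5,13,14,20,5)
  step pc=13: sub  $r5, $r2, $r6  regs=(0,0,5,13,14,0,5)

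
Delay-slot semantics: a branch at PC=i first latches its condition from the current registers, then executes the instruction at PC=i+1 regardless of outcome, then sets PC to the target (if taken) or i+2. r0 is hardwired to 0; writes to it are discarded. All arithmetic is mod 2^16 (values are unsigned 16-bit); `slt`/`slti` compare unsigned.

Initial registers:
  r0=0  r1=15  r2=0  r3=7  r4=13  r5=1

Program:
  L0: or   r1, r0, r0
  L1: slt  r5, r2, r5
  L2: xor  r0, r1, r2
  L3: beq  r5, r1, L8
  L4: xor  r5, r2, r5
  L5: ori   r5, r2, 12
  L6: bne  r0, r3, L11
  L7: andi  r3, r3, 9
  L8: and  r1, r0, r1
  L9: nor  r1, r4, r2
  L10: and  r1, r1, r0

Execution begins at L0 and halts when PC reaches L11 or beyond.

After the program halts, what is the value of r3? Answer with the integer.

  step pc=0: or   r1, r0, r0  regs=(0,0,0,7,13,1)
  step pc=1: slt  r5, r2, r5  regs=(0,0,0,7,13,1)
  step pc=2: xor  r0, r1, r2  regs=(0,0,0,7,13,1)
  step pc=3: beq  r5, r1, L8  cond=F  regs=(0,0,0,7,13,1)
  step pc=4: xor  r5, r2, r5  regs=(0,0,0,7,13,1)
  step pc=5: ori   r5, r2, 12  regs=(0,0,0,7,13,12)
  step pc=6: bne  r0, r3, L11  cond=T  regs=(0,0,0,7,13,12)
  step pc=7: andi  r3, r3, 9  regs=(0,0,0,1,13,12)

1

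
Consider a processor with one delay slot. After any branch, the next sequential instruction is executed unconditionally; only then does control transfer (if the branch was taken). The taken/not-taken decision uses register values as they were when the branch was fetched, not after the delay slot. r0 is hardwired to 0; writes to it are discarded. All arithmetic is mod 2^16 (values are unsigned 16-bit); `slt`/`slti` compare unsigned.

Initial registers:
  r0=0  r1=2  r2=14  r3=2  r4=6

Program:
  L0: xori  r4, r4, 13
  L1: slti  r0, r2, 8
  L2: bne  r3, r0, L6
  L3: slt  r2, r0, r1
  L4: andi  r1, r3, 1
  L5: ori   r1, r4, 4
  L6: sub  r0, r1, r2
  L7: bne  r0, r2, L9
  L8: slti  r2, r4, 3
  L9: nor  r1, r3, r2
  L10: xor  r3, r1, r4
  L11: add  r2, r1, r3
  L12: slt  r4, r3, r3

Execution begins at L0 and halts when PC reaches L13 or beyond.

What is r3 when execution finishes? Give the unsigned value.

65526

  step pc=0: xori  r4, r4, 13  regs=(0,2,14,2,11)
  step pc=1: slti  r0, r2, 8  regs=(0,2,14,2,11)
  step pc=2: bne  r3, r0, L6  cond=T  regs=(0,2,14,2,11)
  step pc=3: slt  r2, r0, r1  regs=(0,2,1,2,11)
  step pc=6: sub  r0, r1, r2  regs=(0,2,1,2,11)
  step pc=7: bne  r0, r2, L9  cond=T  regs=(0,2,1,2,11)
  step pc=8: slti  r2, r4, 3  regs=(0,2,0,2,11)
  step pc=9: nor  r1, r3, r2  regs=(0,65533,0,2,11)
  step pc=10: xor  r3, r1, r4  regs=(0,65533,0,65526,11)
  step pc=11: add  r2, r1, r3  regs=(0,65533,65523,65526,11)
  step pc=12: slt  r4, r3, r3  regs=(0,65533,65523,65526,0)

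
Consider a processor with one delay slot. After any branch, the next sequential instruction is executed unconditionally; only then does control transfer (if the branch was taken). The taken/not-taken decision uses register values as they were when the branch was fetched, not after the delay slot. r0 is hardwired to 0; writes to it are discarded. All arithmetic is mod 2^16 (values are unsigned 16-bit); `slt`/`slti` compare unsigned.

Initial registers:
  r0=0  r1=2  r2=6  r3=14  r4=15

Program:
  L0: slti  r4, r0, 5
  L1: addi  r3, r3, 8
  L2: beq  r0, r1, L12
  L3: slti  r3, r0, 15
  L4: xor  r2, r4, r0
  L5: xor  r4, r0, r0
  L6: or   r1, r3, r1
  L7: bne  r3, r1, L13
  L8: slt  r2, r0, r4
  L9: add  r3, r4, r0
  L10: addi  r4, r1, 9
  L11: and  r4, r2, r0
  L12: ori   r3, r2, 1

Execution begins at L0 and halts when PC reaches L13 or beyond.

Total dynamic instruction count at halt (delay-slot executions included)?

9

  step pc=0: slti  r4, r0, 5  regs=(0,2,6,14,1)
  step pc=1: addi  r3, r3, 8  regs=(0,2,6,22,1)
  step pc=2: beq  r0, r1, L12  cond=F  regs=(0,2,6,22,1)
  step pc=3: slti  r3, r0, 15  regs=(0,2,6,1,1)
  step pc=4: xor  r2, r4, r0  regs=(0,2,1,1,1)
  step pc=5: xor  r4, r0, r0  regs=(0,2,1,1,0)
  step pc=6: or   r1, r3, r1  regs=(0,3,1,1,0)
  step pc=7: bne  r3, r1, L13  cond=T  regs=(0,3,1,1,0)
  step pc=8: slt  r2, r0, r4  regs=(0,3,0,1,0)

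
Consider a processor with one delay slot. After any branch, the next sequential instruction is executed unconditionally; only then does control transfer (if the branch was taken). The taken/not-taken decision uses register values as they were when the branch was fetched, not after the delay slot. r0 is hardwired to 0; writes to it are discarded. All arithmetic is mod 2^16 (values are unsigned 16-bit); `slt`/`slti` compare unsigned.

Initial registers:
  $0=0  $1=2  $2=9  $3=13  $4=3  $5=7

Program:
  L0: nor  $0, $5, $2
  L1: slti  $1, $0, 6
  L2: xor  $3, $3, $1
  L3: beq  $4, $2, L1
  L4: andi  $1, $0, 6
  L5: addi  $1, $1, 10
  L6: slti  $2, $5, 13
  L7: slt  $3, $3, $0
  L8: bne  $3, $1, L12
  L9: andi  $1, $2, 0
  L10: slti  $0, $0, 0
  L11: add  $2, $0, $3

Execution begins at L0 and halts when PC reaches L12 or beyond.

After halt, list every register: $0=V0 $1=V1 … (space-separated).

$0=0 $1=0 $2=1 $3=0 $4=3 $5=7

[0] nor  $0, $5, $2  →  {$0:0, $1:2, $2:9, $3:13, $4:3, $5:7}
[1] slti  $1, $0, 6  →  {$0:0, $1:1, $2:9, $3:13, $4:3, $5:7}
[2] xor  $3, $3, $1  →  {$0:0, $1:1, $2:9, $3:12, $4:3, $5:7}
[3] beq  $4, $2, L1  →  {$0:0, $1:1, $2:9, $3:12, $4:3, $5:7}  ⟨branch fallthrough⟩
[4] andi  $1, $0, 6  →  {$0:0, $1:0, $2:9, $3:12, $4:3, $5:7}
[5] addi  $1, $1, 10  →  {$0:0, $1:10, $2:9, $3:12, $4:3, $5:7}
[6] slti  $2, $5, 13  →  {$0:0, $1:10, $2:1, $3:12, $4:3, $5:7}
[7] slt  $3, $3, $0  →  {$0:0, $1:10, $2:1, $3:0, $4:3, $5:7}
[8] bne  $3, $1, L12  →  {$0:0, $1:10, $2:1, $3:0, $4:3, $5:7}  ⟨branch taken⟩
[9] andi  $1, $2, 0  →  {$0:0, $1:0, $2:1, $3:0, $4:3, $5:7}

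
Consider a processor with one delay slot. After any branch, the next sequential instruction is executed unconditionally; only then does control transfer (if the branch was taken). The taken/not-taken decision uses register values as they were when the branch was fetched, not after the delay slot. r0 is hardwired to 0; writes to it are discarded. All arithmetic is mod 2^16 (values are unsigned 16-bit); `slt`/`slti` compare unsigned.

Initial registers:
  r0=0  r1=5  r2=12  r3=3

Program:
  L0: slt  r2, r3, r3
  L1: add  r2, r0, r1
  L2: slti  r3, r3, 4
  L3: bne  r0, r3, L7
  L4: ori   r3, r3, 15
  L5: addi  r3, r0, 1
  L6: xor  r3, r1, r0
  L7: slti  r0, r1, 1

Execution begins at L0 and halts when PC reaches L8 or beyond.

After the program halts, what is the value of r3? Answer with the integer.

[0] slt  r2, r3, r3  →  {r0:0, r1:5, r2:0, r3:3}
[1] add  r2, r0, r1  →  {r0:0, r1:5, r2:5, r3:3}
[2] slti  r3, r3, 4  →  {r0:0, r1:5, r2:5, r3:1}
[3] bne  r0, r3, L7  →  {r0:0, r1:5, r2:5, r3:1}  ⟨branch taken⟩
[4] ori   r3, r3, 15  →  {r0:0, r1:5, r2:5, r3:15}
[7] slti  r0, r1, 1  →  {r0:0, r1:5, r2:5, r3:15}

15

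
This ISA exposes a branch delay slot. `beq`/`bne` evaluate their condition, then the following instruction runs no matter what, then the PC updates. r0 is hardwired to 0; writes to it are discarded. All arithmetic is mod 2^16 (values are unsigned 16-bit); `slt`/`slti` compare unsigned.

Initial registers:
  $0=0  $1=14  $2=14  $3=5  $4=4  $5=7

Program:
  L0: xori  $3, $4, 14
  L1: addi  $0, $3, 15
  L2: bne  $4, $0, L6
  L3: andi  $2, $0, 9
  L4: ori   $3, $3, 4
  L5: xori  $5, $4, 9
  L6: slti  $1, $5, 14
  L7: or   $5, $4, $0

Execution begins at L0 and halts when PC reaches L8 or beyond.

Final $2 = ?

0

PC=0  xori  $3, $4, 14       | $0=0 $1=14 $2=14 $3=10 $4=4 $5=7
PC=1  addi  $0, $3, 15       | $0=0 $1=14 $2=14 $3=10 $4=4 $5=7
PC=2  bne  $4, $0, L6        | $0=0 $1=14 $2=14 $3=10 $4=4 $5=7  [TAKEN]
PC=3  andi  $2, $0, 9        | $0=0 $1=14 $2=0 $3=10 $4=4 $5=7
PC=6  slti  $1, $5, 14       | $0=0 $1=1 $2=0 $3=10 $4=4 $5=7
PC=7  or   $5, $4, $0        | $0=0 $1=1 $2=0 $3=10 $4=4 $5=4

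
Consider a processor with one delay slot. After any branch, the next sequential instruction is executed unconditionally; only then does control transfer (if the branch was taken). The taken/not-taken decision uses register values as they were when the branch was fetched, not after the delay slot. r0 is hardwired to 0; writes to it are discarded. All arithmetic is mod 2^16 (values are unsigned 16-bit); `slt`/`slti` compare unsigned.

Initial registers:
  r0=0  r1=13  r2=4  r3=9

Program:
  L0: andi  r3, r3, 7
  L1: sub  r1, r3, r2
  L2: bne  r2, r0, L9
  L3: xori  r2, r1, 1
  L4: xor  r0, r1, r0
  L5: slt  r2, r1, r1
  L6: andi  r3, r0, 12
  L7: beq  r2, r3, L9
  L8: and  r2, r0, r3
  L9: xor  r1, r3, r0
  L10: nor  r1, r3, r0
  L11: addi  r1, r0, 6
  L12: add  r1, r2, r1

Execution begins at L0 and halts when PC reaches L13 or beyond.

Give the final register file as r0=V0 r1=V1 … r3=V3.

r0=0 r1=2 r2=65532 r3=1

[0] andi  r3, r3, 7  →  {r0:0, r1:13, r2:4, r3:1}
[1] sub  r1, r3, r2  →  {r0:0, r1:65533, r2:4, r3:1}
[2] bne  r2, r0, L9  →  {r0:0, r1:65533, r2:4, r3:1}  ⟨branch taken⟩
[3] xori  r2, r1, 1  →  {r0:0, r1:65533, r2:65532, r3:1}
[9] xor  r1, r3, r0  →  {r0:0, r1:1, r2:65532, r3:1}
[10] nor  r1, r3, r0  →  {r0:0, r1:65534, r2:65532, r3:1}
[11] addi  r1, r0, 6  →  {r0:0, r1:6, r2:65532, r3:1}
[12] add  r1, r2, r1  →  {r0:0, r1:2, r2:65532, r3:1}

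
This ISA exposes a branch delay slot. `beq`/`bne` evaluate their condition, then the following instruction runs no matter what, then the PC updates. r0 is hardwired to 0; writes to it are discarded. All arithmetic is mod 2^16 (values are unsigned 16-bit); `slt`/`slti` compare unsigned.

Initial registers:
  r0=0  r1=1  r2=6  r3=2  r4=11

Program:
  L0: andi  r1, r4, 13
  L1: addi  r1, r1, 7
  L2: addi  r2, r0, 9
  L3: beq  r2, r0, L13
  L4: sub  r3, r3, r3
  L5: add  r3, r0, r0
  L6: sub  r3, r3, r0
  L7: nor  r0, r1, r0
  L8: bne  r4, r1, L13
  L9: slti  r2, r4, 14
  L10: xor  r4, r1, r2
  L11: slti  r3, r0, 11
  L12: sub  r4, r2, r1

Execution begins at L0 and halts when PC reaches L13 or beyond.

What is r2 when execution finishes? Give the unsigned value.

1

[0] andi  r1, r4, 13  →  {r0:0, r1:9, r2:6, r3:2, r4:11}
[1] addi  r1, r1, 7  →  {r0:0, r1:16, r2:6, r3:2, r4:11}
[2] addi  r2, r0, 9  →  {r0:0, r1:16, r2:9, r3:2, r4:11}
[3] beq  r2, r0, L13  →  {r0:0, r1:16, r2:9, r3:2, r4:11}  ⟨branch fallthrough⟩
[4] sub  r3, r3, r3  →  {r0:0, r1:16, r2:9, r3:0, r4:11}
[5] add  r3, r0, r0  →  {r0:0, r1:16, r2:9, r3:0, r4:11}
[6] sub  r3, r3, r0  →  {r0:0, r1:16, r2:9, r3:0, r4:11}
[7] nor  r0, r1, r0  →  {r0:0, r1:16, r2:9, r3:0, r4:11}
[8] bne  r4, r1, L13  →  {r0:0, r1:16, r2:9, r3:0, r4:11}  ⟨branch taken⟩
[9] slti  r2, r4, 14  →  {r0:0, r1:16, r2:1, r3:0, r4:11}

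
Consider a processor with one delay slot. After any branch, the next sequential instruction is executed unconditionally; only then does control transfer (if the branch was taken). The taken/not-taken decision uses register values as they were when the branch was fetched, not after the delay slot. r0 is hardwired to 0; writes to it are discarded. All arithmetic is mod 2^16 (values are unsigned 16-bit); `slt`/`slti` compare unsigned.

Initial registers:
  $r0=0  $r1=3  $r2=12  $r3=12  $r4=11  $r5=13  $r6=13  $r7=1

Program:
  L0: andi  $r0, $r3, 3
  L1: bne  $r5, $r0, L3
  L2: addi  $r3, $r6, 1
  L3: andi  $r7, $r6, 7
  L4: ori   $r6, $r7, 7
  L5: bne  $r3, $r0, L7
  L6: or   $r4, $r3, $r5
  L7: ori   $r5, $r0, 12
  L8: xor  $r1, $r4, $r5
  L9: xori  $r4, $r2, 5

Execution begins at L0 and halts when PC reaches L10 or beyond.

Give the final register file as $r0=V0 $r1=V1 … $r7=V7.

$r0=0 $r1=3 $r2=12 $r3=14 $r4=9 $r5=12 $r6=7 $r7=5

PC=0  andi  $r0, $r3, 3      | $r0=0 $r1=3 $r2=12 $r3=12 $r4=11 $r5=13 $r6=13 $r7=1
PC=1  bne  $r5, $r0, L3      | $r0=0 $r1=3 $r2=12 $r3=12 $r4=11 $r5=13 $r6=13 $r7=1  [TAKEN]
PC=2  addi  $r3, $r6, 1      | $r0=0 $r1=3 $r2=12 $r3=14 $r4=11 $r5=13 $r6=13 $r7=1
PC=3  andi  $r7, $r6, 7      | $r0=0 $r1=3 $r2=12 $r3=14 $r4=11 $r5=13 $r6=13 $r7=5
PC=4  ori   $r6, $r7, 7      | $r0=0 $r1=3 $r2=12 $r3=14 $r4=11 $r5=13 $r6=7 $r7=5
PC=5  bne  $r3, $r0, L7      | $r0=0 $r1=3 $r2=12 $r3=14 $r4=11 $r5=13 $r6=7 $r7=5  [TAKEN]
PC=6  or   $r4, $r3, $r5     | $r0=0 $r1=3 $r2=12 $r3=14 $r4=15 $r5=13 $r6=7 $r7=5
PC=7  ori   $r5, $r0, 12     | $r0=0 $r1=3 $r2=12 $r3=14 $r4=15 $r5=12 $r6=7 $r7=5
PC=8  xor  $r1, $r4, $r5     | $r0=0 $r1=3 $r2=12 $r3=14 $r4=15 $r5=12 $r6=7 $r7=5
PC=9  xori  $r4, $r2, 5      | $r0=0 $r1=3 $r2=12 $r3=14 $r4=9 $r5=12 $r6=7 $r7=5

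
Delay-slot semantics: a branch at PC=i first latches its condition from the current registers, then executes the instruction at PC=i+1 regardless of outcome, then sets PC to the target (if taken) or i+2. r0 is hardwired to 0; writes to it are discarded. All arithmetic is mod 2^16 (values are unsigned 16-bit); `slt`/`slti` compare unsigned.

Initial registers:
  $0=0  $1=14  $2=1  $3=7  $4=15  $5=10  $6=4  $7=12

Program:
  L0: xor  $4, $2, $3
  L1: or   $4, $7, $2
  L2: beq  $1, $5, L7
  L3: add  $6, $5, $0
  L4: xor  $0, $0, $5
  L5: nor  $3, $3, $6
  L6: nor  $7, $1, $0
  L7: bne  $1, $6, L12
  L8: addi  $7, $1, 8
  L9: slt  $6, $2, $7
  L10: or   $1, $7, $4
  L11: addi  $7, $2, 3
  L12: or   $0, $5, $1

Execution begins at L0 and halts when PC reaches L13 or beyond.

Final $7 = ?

PC=0  xor  $4, $2, $3        | $0=0 $1=14 $2=1 $3=7 $4=6 $5=10 $6=4 $7=12
PC=1  or   $4, $7, $2        | $0=0 $1=14 $2=1 $3=7 $4=13 $5=10 $6=4 $7=12
PC=2  beq  $1, $5, L7        | $0=0 $1=14 $2=1 $3=7 $4=13 $5=10 $6=4 $7=12  [not taken]
PC=3  add  $6, $5, $0        | $0=0 $1=14 $2=1 $3=7 $4=13 $5=10 $6=10 $7=12
PC=4  xor  $0, $0, $5        | $0=0 $1=14 $2=1 $3=7 $4=13 $5=10 $6=10 $7=12
PC=5  nor  $3, $3, $6        | $0=0 $1=14 $2=1 $3=65520 $4=13 $5=10 $6=10 $7=12
PC=6  nor  $7, $1, $0        | $0=0 $1=14 $2=1 $3=65520 $4=13 $5=10 $6=10 $7=65521
PC=7  bne  $1, $6, L12       | $0=0 $1=14 $2=1 $3=65520 $4=13 $5=10 $6=10 $7=65521  [TAKEN]
PC=8  addi  $7, $1, 8        | $0=0 $1=14 $2=1 $3=65520 $4=13 $5=10 $6=10 $7=22
PC=12 or   $0, $5, $1        | $0=0 $1=14 $2=1 $3=65520 $4=13 $5=10 $6=10 $7=22

22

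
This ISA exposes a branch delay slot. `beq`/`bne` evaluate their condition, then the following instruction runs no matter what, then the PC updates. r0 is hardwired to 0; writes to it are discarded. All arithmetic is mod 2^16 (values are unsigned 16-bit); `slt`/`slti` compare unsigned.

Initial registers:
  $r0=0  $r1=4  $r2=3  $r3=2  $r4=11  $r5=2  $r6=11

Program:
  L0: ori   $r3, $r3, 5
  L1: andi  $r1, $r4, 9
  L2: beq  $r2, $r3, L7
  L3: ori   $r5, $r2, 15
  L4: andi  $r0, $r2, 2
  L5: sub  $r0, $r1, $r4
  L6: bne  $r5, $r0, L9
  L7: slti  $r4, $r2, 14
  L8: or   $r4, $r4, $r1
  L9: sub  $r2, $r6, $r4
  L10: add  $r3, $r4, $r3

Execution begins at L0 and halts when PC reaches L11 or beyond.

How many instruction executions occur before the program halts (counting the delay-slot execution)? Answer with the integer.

10

#0 ori   $r3, $r3, 5 ; 0/4/3/7/11/2/11
#1 andi  $r1, $r4, 9 ; 0/9/3/7/11/2/11
#2 beq  $r2, $r3, L7 ; 0/9/3/7/11/2/11 ; →fallthru
#3 ori   $r5, $r2, 15 ; 0/9/3/7/11/15/11
#4 andi  $r0, $r2, 2 ; 0/9/3/7/11/15/11
#5 sub  $r0, $r1, $r4 ; 0/9/3/7/11/15/11
#6 bne  $r5, $r0, L9 ; 0/9/3/7/11/15/11 ; →target
#7 slti  $r4, $r2, 14 ; 0/9/3/7/1/15/11
#9 sub  $r2, $r6, $r4 ; 0/9/10/7/1/15/11
#10 add  $r3, $r4, $r3 ; 0/9/10/8/1/15/11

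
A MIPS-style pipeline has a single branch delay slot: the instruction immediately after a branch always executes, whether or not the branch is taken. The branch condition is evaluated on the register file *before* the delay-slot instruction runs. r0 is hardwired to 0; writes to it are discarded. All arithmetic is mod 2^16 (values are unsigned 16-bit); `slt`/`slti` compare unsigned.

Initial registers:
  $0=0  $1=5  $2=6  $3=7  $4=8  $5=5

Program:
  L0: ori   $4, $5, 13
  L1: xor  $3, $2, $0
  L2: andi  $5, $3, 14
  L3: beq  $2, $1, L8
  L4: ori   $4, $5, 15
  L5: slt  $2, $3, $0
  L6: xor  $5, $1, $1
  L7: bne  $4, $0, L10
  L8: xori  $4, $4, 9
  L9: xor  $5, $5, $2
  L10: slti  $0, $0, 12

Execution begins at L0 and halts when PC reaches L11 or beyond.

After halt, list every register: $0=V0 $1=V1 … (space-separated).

[0] ori   $4, $5, 13  →  {$0:0, $1:5, $2:6, $3:7, $4:13, $5:5}
[1] xor  $3, $2, $0  →  {$0:0, $1:5, $2:6, $3:6, $4:13, $5:5}
[2] andi  $5, $3, 14  →  {$0:0, $1:5, $2:6, $3:6, $4:13, $5:6}
[3] beq  $2, $1, L8  →  {$0:0, $1:5, $2:6, $3:6, $4:13, $5:6}  ⟨branch fallthrough⟩
[4] ori   $4, $5, 15  →  {$0:0, $1:5, $2:6, $3:6, $4:15, $5:6}
[5] slt  $2, $3, $0  →  {$0:0, $1:5, $2:0, $3:6, $4:15, $5:6}
[6] xor  $5, $1, $1  →  {$0:0, $1:5, $2:0, $3:6, $4:15, $5:0}
[7] bne  $4, $0, L10  →  {$0:0, $1:5, $2:0, $3:6, $4:15, $5:0}  ⟨branch taken⟩
[8] xori  $4, $4, 9  →  {$0:0, $1:5, $2:0, $3:6, $4:6, $5:0}
[10] slti  $0, $0, 12  →  {$0:0, $1:5, $2:0, $3:6, $4:6, $5:0}

$0=0 $1=5 $2=0 $3=6 $4=6 $5=0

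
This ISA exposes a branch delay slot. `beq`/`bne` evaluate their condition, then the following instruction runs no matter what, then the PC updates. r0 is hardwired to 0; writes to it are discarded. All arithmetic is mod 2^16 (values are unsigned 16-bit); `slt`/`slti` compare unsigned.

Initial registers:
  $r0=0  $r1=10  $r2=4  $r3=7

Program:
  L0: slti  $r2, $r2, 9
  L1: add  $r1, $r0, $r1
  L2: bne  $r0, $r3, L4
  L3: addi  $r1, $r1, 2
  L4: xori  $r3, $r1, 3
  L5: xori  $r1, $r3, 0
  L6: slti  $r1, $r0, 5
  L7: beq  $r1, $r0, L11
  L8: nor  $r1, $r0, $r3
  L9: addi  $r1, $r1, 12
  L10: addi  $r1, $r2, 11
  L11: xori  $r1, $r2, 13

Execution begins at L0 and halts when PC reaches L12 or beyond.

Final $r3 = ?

#0 slti  $r2, $r2, 9 ; 0/10/1/7
#1 add  $r1, $r0, $r1 ; 0/10/1/7
#2 bne  $r0, $r3, L4 ; 0/10/1/7 ; →target
#3 addi  $r1, $r1, 2 ; 0/12/1/7
#4 xori  $r3, $r1, 3 ; 0/12/1/15
#5 xori  $r1, $r3, 0 ; 0/15/1/15
#6 slti  $r1, $r0, 5 ; 0/1/1/15
#7 beq  $r1, $r0, L11 ; 0/1/1/15 ; →fallthru
#8 nor  $r1, $r0, $r3 ; 0/65520/1/15
#9 addi  $r1, $r1, 12 ; 0/65532/1/15
#10 addi  $r1, $r2, 11 ; 0/12/1/15
#11 xori  $r1, $r2, 13 ; 0/12/1/15

15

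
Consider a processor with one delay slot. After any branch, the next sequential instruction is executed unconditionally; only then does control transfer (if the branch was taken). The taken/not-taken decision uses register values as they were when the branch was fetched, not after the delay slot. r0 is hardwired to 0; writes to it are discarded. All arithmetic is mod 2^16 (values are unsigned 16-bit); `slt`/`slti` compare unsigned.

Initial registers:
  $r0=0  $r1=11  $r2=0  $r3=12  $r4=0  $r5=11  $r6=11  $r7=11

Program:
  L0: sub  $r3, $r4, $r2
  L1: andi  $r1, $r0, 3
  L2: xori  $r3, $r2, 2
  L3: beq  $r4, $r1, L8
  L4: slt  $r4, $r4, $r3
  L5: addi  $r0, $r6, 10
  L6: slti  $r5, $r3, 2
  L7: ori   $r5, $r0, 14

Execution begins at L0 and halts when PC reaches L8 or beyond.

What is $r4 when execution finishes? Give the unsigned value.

1

  step pc=0: sub  $r3, $r4, $r2  regs=(0,11,0,0,0,11,11,11)
  step pc=1: andi  $r1, $r0, 3  regs=(0,0,0,0,0,11,11,11)
  step pc=2: xori  $r3, $r2, 2  regs=(0,0,0,2,0,11,11,11)
  step pc=3: beq  $r4, $r1, L8  cond=T  regs=(0,0,0,2,0,11,11,11)
  step pc=4: slt  $r4, $r4, $r3  regs=(0,0,0,2,1,11,11,11)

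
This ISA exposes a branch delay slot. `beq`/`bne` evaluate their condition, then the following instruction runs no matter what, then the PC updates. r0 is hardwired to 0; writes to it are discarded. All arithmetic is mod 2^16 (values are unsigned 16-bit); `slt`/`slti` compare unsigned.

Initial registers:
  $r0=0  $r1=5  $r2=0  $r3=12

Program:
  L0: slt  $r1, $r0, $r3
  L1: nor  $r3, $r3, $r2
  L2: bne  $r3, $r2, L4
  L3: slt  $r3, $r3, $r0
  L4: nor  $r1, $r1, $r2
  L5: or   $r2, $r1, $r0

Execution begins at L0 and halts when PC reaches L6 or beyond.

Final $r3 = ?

  step pc=0: slt  $r1, $r0, $r3  regs=(0,1,0,12)
  step pc=1: nor  $r3, $r3, $r2  regs=(0,1,0,65523)
  step pc=2: bne  $r3, $r2, L4  cond=T  regs=(0,1,0,65523)
  step pc=3: slt  $r3, $r3, $r0  regs=(0,1,0,0)
  step pc=4: nor  $r1, $r1, $r2  regs=(0,65534,0,0)
  step pc=5: or   $r2, $r1, $r0  regs=(0,65534,65534,0)

0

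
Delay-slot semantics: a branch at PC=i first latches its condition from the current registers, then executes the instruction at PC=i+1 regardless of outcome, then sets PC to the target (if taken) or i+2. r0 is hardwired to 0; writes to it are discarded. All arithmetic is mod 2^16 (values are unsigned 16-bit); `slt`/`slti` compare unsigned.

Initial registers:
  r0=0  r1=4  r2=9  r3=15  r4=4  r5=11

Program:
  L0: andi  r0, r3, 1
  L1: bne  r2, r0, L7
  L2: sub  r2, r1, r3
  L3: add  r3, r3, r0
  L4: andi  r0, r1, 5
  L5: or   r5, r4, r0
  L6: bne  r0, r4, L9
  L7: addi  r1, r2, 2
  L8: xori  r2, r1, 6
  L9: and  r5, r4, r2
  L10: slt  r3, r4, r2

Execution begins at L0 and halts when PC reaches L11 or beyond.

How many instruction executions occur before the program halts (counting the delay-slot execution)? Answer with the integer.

[0] andi  r0, r3, 1  →  {r0:0, r1:4, r2:9, r3:15, r4:4, r5:11}
[1] bne  r2, r0, L7  →  {r0:0, r1:4, r2:9, r3:15, r4:4, r5:11}  ⟨branch taken⟩
[2] sub  r2, r1, r3  →  {r0:0, r1:4, r2:65525, r3:15, r4:4, r5:11}
[7] addi  r1, r2, 2  →  {r0:0, r1:65527, r2:65525, r3:15, r4:4, r5:11}
[8] xori  r2, r1, 6  →  {r0:0, r1:65527, r2:65521, r3:15, r4:4, r5:11}
[9] and  r5, r4, r2  →  {r0:0, r1:65527, r2:65521, r3:15, r4:4, r5:0}
[10] slt  r3, r4, r2  →  {r0:0, r1:65527, r2:65521, r3:1, r4:4, r5:0}

7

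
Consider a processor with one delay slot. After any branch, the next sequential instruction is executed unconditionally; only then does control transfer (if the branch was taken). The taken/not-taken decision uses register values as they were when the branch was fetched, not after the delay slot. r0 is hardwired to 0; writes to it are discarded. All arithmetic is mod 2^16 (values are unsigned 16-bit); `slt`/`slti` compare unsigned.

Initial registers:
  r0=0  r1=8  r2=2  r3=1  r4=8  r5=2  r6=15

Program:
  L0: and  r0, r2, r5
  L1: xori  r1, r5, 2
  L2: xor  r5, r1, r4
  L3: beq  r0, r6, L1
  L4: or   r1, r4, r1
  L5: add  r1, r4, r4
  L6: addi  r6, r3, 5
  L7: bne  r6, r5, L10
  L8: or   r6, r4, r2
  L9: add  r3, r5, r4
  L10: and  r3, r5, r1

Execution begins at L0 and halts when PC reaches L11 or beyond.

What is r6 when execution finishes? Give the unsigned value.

[0] and  r0, r2, r5  →  {r0:0, r1:8, r2:2, r3:1, r4:8, r5:2, r6:15}
[1] xori  r1, r5, 2  →  {r0:0, r1:0, r2:2, r3:1, r4:8, r5:2, r6:15}
[2] xor  r5, r1, r4  →  {r0:0, r1:0, r2:2, r3:1, r4:8, r5:8, r6:15}
[3] beq  r0, r6, L1  →  {r0:0, r1:0, r2:2, r3:1, r4:8, r5:8, r6:15}  ⟨branch fallthrough⟩
[4] or   r1, r4, r1  →  {r0:0, r1:8, r2:2, r3:1, r4:8, r5:8, r6:15}
[5] add  r1, r4, r4  →  {r0:0, r1:16, r2:2, r3:1, r4:8, r5:8, r6:15}
[6] addi  r6, r3, 5  →  {r0:0, r1:16, r2:2, r3:1, r4:8, r5:8, r6:6}
[7] bne  r6, r5, L10  →  {r0:0, r1:16, r2:2, r3:1, r4:8, r5:8, r6:6}  ⟨branch taken⟩
[8] or   r6, r4, r2  →  {r0:0, r1:16, r2:2, r3:1, r4:8, r5:8, r6:10}
[10] and  r3, r5, r1  →  {r0:0, r1:16, r2:2, r3:0, r4:8, r5:8, r6:10}

10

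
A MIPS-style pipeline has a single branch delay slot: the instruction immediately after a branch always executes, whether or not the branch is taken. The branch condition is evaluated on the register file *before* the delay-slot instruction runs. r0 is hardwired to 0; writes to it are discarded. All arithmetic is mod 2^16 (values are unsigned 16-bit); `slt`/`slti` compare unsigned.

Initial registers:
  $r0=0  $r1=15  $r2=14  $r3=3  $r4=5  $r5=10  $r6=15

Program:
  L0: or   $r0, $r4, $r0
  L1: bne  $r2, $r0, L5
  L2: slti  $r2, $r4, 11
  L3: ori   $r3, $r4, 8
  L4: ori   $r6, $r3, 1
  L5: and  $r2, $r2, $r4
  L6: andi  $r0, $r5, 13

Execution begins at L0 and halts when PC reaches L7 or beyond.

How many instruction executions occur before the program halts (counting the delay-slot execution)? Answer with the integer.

[0] or   $r0, $r4, $r0  →  {$r0:0, $r1:15, $r2:14, $r3:3, $r4:5, $r5:10, $r6:15}
[1] bne  $r2, $r0, L5  →  {$r0:0, $r1:15, $r2:14, $r3:3, $r4:5, $r5:10, $r6:15}  ⟨branch taken⟩
[2] slti  $r2, $r4, 11  →  {$r0:0, $r1:15, $r2:1, $r3:3, $r4:5, $r5:10, $r6:15}
[5] and  $r2, $r2, $r4  →  {$r0:0, $r1:15, $r2:1, $r3:3, $r4:5, $r5:10, $r6:15}
[6] andi  $r0, $r5, 13  →  {$r0:0, $r1:15, $r2:1, $r3:3, $r4:5, $r5:10, $r6:15}

5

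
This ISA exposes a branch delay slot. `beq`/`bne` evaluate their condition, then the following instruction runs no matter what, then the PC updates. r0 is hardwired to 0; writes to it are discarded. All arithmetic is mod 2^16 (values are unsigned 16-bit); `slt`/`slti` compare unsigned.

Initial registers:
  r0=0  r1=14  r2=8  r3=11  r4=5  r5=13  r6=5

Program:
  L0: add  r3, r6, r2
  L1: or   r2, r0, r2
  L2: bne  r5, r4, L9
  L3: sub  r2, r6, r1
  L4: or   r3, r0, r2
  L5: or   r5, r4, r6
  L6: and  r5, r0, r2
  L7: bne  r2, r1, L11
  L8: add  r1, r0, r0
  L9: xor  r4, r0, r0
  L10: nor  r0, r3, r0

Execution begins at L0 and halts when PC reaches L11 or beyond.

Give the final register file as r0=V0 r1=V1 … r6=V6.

PC=0  add  r3, r6, r2        | r0=0 r1=14 r2=8 r3=13 r4=5 r5=13 r6=5
PC=1  or   r2, r0, r2        | r0=0 r1=14 r2=8 r3=13 r4=5 r5=13 r6=5
PC=2  bne  r5, r4, L9        | r0=0 r1=14 r2=8 r3=13 r4=5 r5=13 r6=5  [TAKEN]
PC=3  sub  r2, r6, r1        | r0=0 r1=14 r2=65527 r3=13 r4=5 r5=13 r6=5
PC=9  xor  r4, r0, r0        | r0=0 r1=14 r2=65527 r3=13 r4=0 r5=13 r6=5
PC=10 nor  r0, r3, r0        | r0=0 r1=14 r2=65527 r3=13 r4=0 r5=13 r6=5

r0=0 r1=14 r2=65527 r3=13 r4=0 r5=13 r6=5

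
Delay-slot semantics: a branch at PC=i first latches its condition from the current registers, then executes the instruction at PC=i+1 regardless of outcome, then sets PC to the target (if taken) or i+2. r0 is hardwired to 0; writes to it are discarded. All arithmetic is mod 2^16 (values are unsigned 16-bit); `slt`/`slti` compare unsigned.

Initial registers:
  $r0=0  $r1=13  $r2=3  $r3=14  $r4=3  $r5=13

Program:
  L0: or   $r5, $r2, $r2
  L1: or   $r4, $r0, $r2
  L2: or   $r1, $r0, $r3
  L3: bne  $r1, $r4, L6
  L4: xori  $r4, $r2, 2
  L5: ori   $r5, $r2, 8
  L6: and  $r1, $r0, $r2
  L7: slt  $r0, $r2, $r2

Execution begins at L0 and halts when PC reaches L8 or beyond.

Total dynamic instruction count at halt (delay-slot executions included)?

7

#0 or   $r5, $r2, $r2 ; 0/13/3/14/3/3
#1 or   $r4, $r0, $r2 ; 0/13/3/14/3/3
#2 or   $r1, $r0, $r3 ; 0/14/3/14/3/3
#3 bne  $r1, $r4, L6 ; 0/14/3/14/3/3 ; →target
#4 xori  $r4, $r2, 2 ; 0/14/3/14/1/3
#6 and  $r1, $r0, $r2 ; 0/0/3/14/1/3
#7 slt  $r0, $r2, $r2 ; 0/0/3/14/1/3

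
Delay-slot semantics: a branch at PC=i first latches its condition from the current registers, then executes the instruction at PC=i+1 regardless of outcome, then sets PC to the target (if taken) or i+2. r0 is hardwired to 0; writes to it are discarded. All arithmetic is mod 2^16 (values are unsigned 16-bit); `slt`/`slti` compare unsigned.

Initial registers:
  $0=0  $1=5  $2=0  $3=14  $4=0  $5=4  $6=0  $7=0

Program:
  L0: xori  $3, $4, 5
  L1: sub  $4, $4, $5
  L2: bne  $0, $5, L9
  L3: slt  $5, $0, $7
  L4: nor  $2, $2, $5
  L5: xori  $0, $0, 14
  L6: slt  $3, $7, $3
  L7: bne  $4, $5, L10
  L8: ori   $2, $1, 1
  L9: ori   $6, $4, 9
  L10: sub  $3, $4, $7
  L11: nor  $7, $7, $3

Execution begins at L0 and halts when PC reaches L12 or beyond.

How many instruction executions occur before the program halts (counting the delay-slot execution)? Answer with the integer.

7

#0 xori  $3, $4, 5 ; 0/5/0/5/0/4/0/0
#1 sub  $4, $4, $5 ; 0/5/0/5/65532/4/0/0
#2 bne  $0, $5, L9 ; 0/5/0/5/65532/4/0/0 ; →target
#3 slt  $5, $0, $7 ; 0/5/0/5/65532/0/0/0
#9 ori   $6, $4, 9 ; 0/5/0/5/65532/0/65533/0
#10 sub  $3, $4, $7 ; 0/5/0/65532/65532/0/65533/0
#11 nor  $7, $7, $3 ; 0/5/0/65532/65532/0/65533/3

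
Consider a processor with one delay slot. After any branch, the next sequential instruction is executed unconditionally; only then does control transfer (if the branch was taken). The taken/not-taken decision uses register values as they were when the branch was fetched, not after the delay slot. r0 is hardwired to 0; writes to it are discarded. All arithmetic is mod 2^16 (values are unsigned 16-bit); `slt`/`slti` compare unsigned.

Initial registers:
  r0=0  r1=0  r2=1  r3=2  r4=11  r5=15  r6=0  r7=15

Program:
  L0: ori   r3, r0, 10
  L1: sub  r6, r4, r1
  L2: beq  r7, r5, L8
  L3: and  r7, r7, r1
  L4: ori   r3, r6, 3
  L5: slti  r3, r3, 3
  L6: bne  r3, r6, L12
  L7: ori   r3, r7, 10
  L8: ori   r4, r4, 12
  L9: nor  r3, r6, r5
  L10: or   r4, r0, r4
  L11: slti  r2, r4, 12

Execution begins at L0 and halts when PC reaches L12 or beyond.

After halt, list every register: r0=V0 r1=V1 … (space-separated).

r0=0 r1=0 r2=0 r3=65520 r4=15 r5=15 r6=11 r7=0

PC=0  ori   r3, r0, 10       | r0=0 r1=0 r2=1 r3=10 r4=11 r5=15 r6=0 r7=15
PC=1  sub  r6, r4, r1        | r0=0 r1=0 r2=1 r3=10 r4=11 r5=15 r6=11 r7=15
PC=2  beq  r7, r5, L8        | r0=0 r1=0 r2=1 r3=10 r4=11 r5=15 r6=11 r7=15  [TAKEN]
PC=3  and  r7, r7, r1        | r0=0 r1=0 r2=1 r3=10 r4=11 r5=15 r6=11 r7=0
PC=8  ori   r4, r4, 12       | r0=0 r1=0 r2=1 r3=10 r4=15 r5=15 r6=11 r7=0
PC=9  nor  r3, r6, r5        | r0=0 r1=0 r2=1 r3=65520 r4=15 r5=15 r6=11 r7=0
PC=10 or   r4, r0, r4        | r0=0 r1=0 r2=1 r3=65520 r4=15 r5=15 r6=11 r7=0
PC=11 slti  r2, r4, 12       | r0=0 r1=0 r2=0 r3=65520 r4=15 r5=15 r6=11 r7=0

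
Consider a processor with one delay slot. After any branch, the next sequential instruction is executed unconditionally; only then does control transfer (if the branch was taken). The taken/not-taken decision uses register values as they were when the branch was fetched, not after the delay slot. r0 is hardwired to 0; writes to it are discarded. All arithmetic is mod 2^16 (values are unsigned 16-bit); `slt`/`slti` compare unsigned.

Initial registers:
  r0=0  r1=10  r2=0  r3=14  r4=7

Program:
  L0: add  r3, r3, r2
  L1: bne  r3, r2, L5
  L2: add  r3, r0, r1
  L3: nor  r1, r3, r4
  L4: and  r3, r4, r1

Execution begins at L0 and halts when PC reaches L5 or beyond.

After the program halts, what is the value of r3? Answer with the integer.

#0 add  r3, r3, r2 ; 0/10/0/14/7
#1 bne  r3, r2, L5 ; 0/10/0/14/7 ; →target
#2 add  r3, r0, r1 ; 0/10/0/10/7

10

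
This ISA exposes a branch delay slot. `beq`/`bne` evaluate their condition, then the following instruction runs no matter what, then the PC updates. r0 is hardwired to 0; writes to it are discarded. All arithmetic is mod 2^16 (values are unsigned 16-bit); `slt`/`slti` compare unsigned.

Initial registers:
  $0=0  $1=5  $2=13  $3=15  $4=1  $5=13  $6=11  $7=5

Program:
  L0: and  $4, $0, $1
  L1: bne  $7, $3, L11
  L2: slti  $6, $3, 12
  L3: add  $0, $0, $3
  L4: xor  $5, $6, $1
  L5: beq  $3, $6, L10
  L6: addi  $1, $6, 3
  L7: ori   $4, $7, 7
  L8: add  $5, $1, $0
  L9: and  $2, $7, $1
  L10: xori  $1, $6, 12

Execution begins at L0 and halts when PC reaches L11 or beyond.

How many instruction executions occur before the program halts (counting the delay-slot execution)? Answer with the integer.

  step pc=0: and  $4, $0, $1  regs=(0,5,13,15,0,13,11,5)
  step pc=1: bne  $7, $3, L11  cond=T  regs=(0,5,13,15,0,13,11,5)
  step pc=2: slti  $6, $3, 12  regs=(0,5,13,15,0,13,0,5)

3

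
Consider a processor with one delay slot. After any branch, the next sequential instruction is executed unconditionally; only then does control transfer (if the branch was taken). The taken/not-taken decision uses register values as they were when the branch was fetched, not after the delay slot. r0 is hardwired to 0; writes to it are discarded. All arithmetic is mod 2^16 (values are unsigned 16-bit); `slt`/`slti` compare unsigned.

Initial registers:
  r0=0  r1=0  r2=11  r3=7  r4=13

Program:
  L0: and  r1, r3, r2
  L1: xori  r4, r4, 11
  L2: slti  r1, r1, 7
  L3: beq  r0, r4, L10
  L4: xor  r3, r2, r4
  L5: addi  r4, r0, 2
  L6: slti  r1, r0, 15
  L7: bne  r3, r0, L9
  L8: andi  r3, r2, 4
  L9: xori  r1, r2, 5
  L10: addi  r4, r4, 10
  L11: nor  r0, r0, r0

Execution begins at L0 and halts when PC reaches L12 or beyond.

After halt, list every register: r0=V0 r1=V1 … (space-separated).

  step pc=0: and  r1, r3, r2  regs=(0,3,11,7,13)
  step pc=1: xori  r4, r4, 11  regs=(0,3,11,7,6)
  step pc=2: slti  r1, r1, 7  regs=(0,1,11,7,6)
  step pc=3: beq  r0, r4, L10  cond=F  regs=(0,1,11,7,6)
  step pc=4: xor  r3, r2, r4  regs=(0,1,11,13,6)
  step pc=5: addi  r4, r0, 2  regs=(0,1,11,13,2)
  step pc=6: slti  r1, r0, 15  regs=(0,1,11,13,2)
  step pc=7: bne  r3, r0, L9  cond=T  regs=(0,1,11,13,2)
  step pc=8: andi  r3, r2, 4  regs=(0,1,11,0,2)
  step pc=9: xori  r1, r2, 5  regs=(0,14,11,0,2)
  step pc=10: addi  r4, r4, 10  regs=(0,14,11,0,12)
  step pc=11: nor  r0, r0, r0  regs=(0,14,11,0,12)

r0=0 r1=14 r2=11 r3=0 r4=12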